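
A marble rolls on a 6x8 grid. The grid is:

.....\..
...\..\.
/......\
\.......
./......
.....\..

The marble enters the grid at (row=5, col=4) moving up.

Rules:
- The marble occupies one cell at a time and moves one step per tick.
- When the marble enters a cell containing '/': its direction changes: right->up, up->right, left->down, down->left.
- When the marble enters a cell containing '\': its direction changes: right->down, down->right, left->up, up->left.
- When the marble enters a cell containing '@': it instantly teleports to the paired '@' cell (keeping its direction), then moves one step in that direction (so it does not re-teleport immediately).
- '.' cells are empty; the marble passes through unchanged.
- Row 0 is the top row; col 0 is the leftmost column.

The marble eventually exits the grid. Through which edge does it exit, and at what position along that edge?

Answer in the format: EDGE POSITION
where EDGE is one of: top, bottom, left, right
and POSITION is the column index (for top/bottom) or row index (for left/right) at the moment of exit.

Step 1: enter (5,4), '.' pass, move up to (4,4)
Step 2: enter (4,4), '.' pass, move up to (3,4)
Step 3: enter (3,4), '.' pass, move up to (2,4)
Step 4: enter (2,4), '.' pass, move up to (1,4)
Step 5: enter (1,4), '.' pass, move up to (0,4)
Step 6: enter (0,4), '.' pass, move up to (-1,4)
Step 7: at (-1,4) — EXIT via top edge, pos 4

Answer: top 4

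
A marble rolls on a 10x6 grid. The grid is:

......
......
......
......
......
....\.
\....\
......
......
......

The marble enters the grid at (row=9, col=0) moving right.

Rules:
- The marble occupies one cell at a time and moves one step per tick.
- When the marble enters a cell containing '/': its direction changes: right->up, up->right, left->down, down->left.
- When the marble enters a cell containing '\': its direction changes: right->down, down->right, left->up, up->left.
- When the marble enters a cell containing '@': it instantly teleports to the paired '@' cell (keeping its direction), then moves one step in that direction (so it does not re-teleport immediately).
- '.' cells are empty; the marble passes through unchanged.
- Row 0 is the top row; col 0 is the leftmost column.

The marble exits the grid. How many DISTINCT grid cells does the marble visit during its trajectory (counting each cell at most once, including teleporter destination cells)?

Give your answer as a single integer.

Step 1: enter (9,0), '.' pass, move right to (9,1)
Step 2: enter (9,1), '.' pass, move right to (9,2)
Step 3: enter (9,2), '.' pass, move right to (9,3)
Step 4: enter (9,3), '.' pass, move right to (9,4)
Step 5: enter (9,4), '.' pass, move right to (9,5)
Step 6: enter (9,5), '.' pass, move right to (9,6)
Step 7: at (9,6) — EXIT via right edge, pos 9
Distinct cells visited: 6 (path length 6)

Answer: 6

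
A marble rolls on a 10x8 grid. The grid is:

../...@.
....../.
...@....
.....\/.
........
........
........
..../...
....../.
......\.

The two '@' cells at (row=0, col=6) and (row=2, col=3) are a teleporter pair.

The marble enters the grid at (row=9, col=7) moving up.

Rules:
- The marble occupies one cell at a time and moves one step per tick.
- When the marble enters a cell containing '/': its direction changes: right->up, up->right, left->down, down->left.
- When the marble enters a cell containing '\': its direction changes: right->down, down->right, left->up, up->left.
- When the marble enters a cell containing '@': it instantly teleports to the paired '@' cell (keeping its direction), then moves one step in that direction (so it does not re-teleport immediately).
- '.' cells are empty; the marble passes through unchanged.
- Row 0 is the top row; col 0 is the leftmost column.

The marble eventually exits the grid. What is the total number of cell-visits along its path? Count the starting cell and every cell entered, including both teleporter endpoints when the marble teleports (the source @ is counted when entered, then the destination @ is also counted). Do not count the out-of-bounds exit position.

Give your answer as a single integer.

Step 1: enter (9,7), '.' pass, move up to (8,7)
Step 2: enter (8,7), '.' pass, move up to (7,7)
Step 3: enter (7,7), '.' pass, move up to (6,7)
Step 4: enter (6,7), '.' pass, move up to (5,7)
Step 5: enter (5,7), '.' pass, move up to (4,7)
Step 6: enter (4,7), '.' pass, move up to (3,7)
Step 7: enter (3,7), '.' pass, move up to (2,7)
Step 8: enter (2,7), '.' pass, move up to (1,7)
Step 9: enter (1,7), '.' pass, move up to (0,7)
Step 10: enter (0,7), '.' pass, move up to (-1,7)
Step 11: at (-1,7) — EXIT via top edge, pos 7
Path length (cell visits): 10

Answer: 10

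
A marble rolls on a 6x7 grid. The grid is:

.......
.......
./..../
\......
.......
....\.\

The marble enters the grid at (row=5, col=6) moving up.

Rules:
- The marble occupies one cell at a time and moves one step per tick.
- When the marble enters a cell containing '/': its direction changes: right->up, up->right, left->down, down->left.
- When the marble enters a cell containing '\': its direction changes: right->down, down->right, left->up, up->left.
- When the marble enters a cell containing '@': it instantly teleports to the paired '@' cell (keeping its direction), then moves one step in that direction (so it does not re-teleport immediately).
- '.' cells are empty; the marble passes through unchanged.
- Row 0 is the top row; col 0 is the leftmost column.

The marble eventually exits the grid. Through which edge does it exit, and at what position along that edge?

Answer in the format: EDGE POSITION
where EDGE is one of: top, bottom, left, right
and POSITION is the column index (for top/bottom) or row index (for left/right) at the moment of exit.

Step 1: enter (5,6), '\' deflects up->left, move left to (5,5)
Step 2: enter (5,5), '.' pass, move left to (5,4)
Step 3: enter (5,4), '\' deflects left->up, move up to (4,4)
Step 4: enter (4,4), '.' pass, move up to (3,4)
Step 5: enter (3,4), '.' pass, move up to (2,4)
Step 6: enter (2,4), '.' pass, move up to (1,4)
Step 7: enter (1,4), '.' pass, move up to (0,4)
Step 8: enter (0,4), '.' pass, move up to (-1,4)
Step 9: at (-1,4) — EXIT via top edge, pos 4

Answer: top 4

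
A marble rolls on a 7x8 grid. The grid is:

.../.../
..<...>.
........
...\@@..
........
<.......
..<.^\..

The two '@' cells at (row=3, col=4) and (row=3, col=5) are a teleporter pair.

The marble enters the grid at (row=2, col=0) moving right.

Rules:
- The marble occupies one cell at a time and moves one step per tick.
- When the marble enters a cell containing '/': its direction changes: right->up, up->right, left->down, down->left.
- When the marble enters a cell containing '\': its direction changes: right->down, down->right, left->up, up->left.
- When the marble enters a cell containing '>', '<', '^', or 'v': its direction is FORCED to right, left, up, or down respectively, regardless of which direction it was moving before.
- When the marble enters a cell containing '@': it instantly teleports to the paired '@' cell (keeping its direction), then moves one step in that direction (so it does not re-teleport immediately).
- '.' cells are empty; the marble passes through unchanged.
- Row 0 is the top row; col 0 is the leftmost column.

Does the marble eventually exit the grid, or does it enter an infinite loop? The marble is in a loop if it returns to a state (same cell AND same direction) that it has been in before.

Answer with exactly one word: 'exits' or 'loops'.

Answer: exits

Derivation:
Step 1: enter (2,0), '.' pass, move right to (2,1)
Step 2: enter (2,1), '.' pass, move right to (2,2)
Step 3: enter (2,2), '.' pass, move right to (2,3)
Step 4: enter (2,3), '.' pass, move right to (2,4)
Step 5: enter (2,4), '.' pass, move right to (2,5)
Step 6: enter (2,5), '.' pass, move right to (2,6)
Step 7: enter (2,6), '.' pass, move right to (2,7)
Step 8: enter (2,7), '.' pass, move right to (2,8)
Step 9: at (2,8) — EXIT via right edge, pos 2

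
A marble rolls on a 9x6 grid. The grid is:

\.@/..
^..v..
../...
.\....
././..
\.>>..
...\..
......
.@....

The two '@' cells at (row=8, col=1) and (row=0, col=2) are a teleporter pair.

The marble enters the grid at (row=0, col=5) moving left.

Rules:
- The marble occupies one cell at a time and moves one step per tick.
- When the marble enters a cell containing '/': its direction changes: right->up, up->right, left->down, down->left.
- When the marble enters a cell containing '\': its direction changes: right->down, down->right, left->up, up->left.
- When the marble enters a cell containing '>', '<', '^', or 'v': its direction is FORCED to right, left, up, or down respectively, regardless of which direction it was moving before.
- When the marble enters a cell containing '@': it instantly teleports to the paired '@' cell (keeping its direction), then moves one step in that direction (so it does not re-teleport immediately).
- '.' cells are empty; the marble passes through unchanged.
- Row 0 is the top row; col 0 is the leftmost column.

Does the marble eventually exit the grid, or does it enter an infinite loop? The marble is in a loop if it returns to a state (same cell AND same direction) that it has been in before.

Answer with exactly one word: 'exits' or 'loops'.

Step 1: enter (0,5), '.' pass, move left to (0,4)
Step 2: enter (0,4), '.' pass, move left to (0,3)
Step 3: enter (0,3), '/' deflects left->down, move down to (1,3)
Step 4: enter (1,3), 'v' forces down->down, move down to (2,3)
Step 5: enter (2,3), '.' pass, move down to (3,3)
Step 6: enter (3,3), '.' pass, move down to (4,3)
Step 7: enter (4,3), '/' deflects down->left, move left to (4,2)
Step 8: enter (4,2), '.' pass, move left to (4,1)
Step 9: enter (4,1), '/' deflects left->down, move down to (5,1)
Step 10: enter (5,1), '.' pass, move down to (6,1)
Step 11: enter (6,1), '.' pass, move down to (7,1)
Step 12: enter (7,1), '.' pass, move down to (8,1)
Step 13: enter (8,1), '@' teleport (8,1)->(0,2), also enter (0,2), move down to (1,2)
Step 14: enter (1,2), '.' pass, move down to (2,2)
Step 15: enter (2,2), '/' deflects down->left, move left to (2,1)
Step 16: enter (2,1), '.' pass, move left to (2,0)
Step 17: enter (2,0), '.' pass, move left to (2,-1)
Step 18: at (2,-1) — EXIT via left edge, pos 2

Answer: exits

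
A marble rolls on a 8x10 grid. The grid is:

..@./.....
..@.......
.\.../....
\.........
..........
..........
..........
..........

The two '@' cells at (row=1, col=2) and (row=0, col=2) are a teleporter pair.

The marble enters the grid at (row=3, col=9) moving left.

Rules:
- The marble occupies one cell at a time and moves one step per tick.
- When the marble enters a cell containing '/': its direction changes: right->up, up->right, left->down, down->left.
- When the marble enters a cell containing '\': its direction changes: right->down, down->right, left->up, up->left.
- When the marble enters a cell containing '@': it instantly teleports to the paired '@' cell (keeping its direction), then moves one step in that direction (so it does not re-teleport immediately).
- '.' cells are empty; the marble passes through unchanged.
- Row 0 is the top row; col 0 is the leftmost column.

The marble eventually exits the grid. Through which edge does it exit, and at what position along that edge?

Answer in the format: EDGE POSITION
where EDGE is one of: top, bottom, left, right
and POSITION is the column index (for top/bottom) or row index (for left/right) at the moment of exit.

Answer: top 0

Derivation:
Step 1: enter (3,9), '.' pass, move left to (3,8)
Step 2: enter (3,8), '.' pass, move left to (3,7)
Step 3: enter (3,7), '.' pass, move left to (3,6)
Step 4: enter (3,6), '.' pass, move left to (3,5)
Step 5: enter (3,5), '.' pass, move left to (3,4)
Step 6: enter (3,4), '.' pass, move left to (3,3)
Step 7: enter (3,3), '.' pass, move left to (3,2)
Step 8: enter (3,2), '.' pass, move left to (3,1)
Step 9: enter (3,1), '.' pass, move left to (3,0)
Step 10: enter (3,0), '\' deflects left->up, move up to (2,0)
Step 11: enter (2,0), '.' pass, move up to (1,0)
Step 12: enter (1,0), '.' pass, move up to (0,0)
Step 13: enter (0,0), '.' pass, move up to (-1,0)
Step 14: at (-1,0) — EXIT via top edge, pos 0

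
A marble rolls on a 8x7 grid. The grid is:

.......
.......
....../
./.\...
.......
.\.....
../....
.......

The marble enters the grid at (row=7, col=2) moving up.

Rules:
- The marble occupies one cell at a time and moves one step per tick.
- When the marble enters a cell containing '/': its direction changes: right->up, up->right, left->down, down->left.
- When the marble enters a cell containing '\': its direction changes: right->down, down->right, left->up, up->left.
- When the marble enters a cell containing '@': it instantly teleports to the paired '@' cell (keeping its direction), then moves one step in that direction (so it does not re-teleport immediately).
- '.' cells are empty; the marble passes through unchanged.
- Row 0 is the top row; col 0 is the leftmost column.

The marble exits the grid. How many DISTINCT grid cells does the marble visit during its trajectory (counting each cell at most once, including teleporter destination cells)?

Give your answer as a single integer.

Answer: 6

Derivation:
Step 1: enter (7,2), '.' pass, move up to (6,2)
Step 2: enter (6,2), '/' deflects up->right, move right to (6,3)
Step 3: enter (6,3), '.' pass, move right to (6,4)
Step 4: enter (6,4), '.' pass, move right to (6,5)
Step 5: enter (6,5), '.' pass, move right to (6,6)
Step 6: enter (6,6), '.' pass, move right to (6,7)
Step 7: at (6,7) — EXIT via right edge, pos 6
Distinct cells visited: 6 (path length 6)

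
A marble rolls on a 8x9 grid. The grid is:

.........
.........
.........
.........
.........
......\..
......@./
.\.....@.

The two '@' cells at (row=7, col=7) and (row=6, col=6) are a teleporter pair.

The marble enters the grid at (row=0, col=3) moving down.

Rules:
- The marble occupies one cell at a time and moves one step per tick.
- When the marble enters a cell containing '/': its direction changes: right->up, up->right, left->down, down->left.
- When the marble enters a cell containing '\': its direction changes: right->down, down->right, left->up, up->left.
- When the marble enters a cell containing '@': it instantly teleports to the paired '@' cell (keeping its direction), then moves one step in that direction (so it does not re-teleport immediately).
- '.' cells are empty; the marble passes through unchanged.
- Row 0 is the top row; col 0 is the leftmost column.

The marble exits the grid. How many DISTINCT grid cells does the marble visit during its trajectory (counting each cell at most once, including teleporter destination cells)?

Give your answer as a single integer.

Answer: 8

Derivation:
Step 1: enter (0,3), '.' pass, move down to (1,3)
Step 2: enter (1,3), '.' pass, move down to (2,3)
Step 3: enter (2,3), '.' pass, move down to (3,3)
Step 4: enter (3,3), '.' pass, move down to (4,3)
Step 5: enter (4,3), '.' pass, move down to (5,3)
Step 6: enter (5,3), '.' pass, move down to (6,3)
Step 7: enter (6,3), '.' pass, move down to (7,3)
Step 8: enter (7,3), '.' pass, move down to (8,3)
Step 9: at (8,3) — EXIT via bottom edge, pos 3
Distinct cells visited: 8 (path length 8)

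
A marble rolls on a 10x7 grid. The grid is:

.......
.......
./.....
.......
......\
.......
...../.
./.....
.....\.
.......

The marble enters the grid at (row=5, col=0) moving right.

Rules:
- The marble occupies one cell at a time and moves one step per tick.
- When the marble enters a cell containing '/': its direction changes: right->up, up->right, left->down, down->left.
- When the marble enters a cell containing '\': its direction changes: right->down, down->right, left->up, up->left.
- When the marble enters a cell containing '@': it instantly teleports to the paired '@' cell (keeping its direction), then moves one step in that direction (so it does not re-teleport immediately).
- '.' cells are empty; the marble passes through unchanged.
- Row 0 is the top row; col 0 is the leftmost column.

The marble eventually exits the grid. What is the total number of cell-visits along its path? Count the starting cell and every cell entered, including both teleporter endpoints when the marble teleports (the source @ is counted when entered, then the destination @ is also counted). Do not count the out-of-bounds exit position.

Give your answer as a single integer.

Answer: 7

Derivation:
Step 1: enter (5,0), '.' pass, move right to (5,1)
Step 2: enter (5,1), '.' pass, move right to (5,2)
Step 3: enter (5,2), '.' pass, move right to (5,3)
Step 4: enter (5,3), '.' pass, move right to (5,4)
Step 5: enter (5,4), '.' pass, move right to (5,5)
Step 6: enter (5,5), '.' pass, move right to (5,6)
Step 7: enter (5,6), '.' pass, move right to (5,7)
Step 8: at (5,7) — EXIT via right edge, pos 5
Path length (cell visits): 7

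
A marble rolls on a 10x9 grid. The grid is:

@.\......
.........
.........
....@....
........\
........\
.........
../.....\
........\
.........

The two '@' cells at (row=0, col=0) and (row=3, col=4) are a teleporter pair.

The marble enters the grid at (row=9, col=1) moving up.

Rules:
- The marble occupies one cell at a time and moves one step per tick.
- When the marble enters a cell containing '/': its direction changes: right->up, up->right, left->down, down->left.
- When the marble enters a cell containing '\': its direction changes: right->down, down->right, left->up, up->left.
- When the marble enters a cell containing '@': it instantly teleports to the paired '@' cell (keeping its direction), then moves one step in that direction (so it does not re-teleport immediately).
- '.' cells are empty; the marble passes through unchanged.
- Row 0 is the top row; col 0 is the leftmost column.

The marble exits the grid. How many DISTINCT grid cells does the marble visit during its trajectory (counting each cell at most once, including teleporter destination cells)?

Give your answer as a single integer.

Step 1: enter (9,1), '.' pass, move up to (8,1)
Step 2: enter (8,1), '.' pass, move up to (7,1)
Step 3: enter (7,1), '.' pass, move up to (6,1)
Step 4: enter (6,1), '.' pass, move up to (5,1)
Step 5: enter (5,1), '.' pass, move up to (4,1)
Step 6: enter (4,1), '.' pass, move up to (3,1)
Step 7: enter (3,1), '.' pass, move up to (2,1)
Step 8: enter (2,1), '.' pass, move up to (1,1)
Step 9: enter (1,1), '.' pass, move up to (0,1)
Step 10: enter (0,1), '.' pass, move up to (-1,1)
Step 11: at (-1,1) — EXIT via top edge, pos 1
Distinct cells visited: 10 (path length 10)

Answer: 10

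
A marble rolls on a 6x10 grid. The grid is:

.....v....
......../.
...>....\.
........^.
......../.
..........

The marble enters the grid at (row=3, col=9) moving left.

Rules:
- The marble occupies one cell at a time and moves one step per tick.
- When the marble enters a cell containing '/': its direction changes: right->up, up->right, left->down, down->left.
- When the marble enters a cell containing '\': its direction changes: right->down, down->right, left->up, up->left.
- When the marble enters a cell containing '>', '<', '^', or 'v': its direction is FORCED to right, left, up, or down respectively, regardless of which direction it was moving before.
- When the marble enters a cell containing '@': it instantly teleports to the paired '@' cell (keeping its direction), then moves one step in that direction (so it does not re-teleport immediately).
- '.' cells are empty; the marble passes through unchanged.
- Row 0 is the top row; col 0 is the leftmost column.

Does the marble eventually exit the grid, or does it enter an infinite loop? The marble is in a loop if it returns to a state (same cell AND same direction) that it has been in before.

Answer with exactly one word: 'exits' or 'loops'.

Step 1: enter (3,9), '.' pass, move left to (3,8)
Step 2: enter (3,8), '^' forces left->up, move up to (2,8)
Step 3: enter (2,8), '\' deflects up->left, move left to (2,7)
Step 4: enter (2,7), '.' pass, move left to (2,6)
Step 5: enter (2,6), '.' pass, move left to (2,5)
Step 6: enter (2,5), '.' pass, move left to (2,4)
Step 7: enter (2,4), '.' pass, move left to (2,3)
Step 8: enter (2,3), '>' forces left->right, move right to (2,4)
Step 9: enter (2,4), '.' pass, move right to (2,5)
Step 10: enter (2,5), '.' pass, move right to (2,6)
Step 11: enter (2,6), '.' pass, move right to (2,7)
Step 12: enter (2,7), '.' pass, move right to (2,8)
Step 13: enter (2,8), '\' deflects right->down, move down to (3,8)
Step 14: enter (3,8), '^' forces down->up, move up to (2,8)
Step 15: at (2,8) dir=up — LOOP DETECTED (seen before)

Answer: loops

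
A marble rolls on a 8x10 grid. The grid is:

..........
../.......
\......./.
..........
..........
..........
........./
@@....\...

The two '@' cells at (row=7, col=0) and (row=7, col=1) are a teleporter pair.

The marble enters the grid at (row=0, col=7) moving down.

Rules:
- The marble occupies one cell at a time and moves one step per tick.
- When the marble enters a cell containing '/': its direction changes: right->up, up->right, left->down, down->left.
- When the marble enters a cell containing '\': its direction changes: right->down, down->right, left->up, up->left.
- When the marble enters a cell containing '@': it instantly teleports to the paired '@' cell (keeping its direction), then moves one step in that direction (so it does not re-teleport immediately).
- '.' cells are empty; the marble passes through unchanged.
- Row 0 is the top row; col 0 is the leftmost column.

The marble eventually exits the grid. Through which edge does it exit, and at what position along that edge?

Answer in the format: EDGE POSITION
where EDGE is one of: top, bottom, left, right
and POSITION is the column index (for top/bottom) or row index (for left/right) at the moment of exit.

Step 1: enter (0,7), '.' pass, move down to (1,7)
Step 2: enter (1,7), '.' pass, move down to (2,7)
Step 3: enter (2,7), '.' pass, move down to (3,7)
Step 4: enter (3,7), '.' pass, move down to (4,7)
Step 5: enter (4,7), '.' pass, move down to (5,7)
Step 6: enter (5,7), '.' pass, move down to (6,7)
Step 7: enter (6,7), '.' pass, move down to (7,7)
Step 8: enter (7,7), '.' pass, move down to (8,7)
Step 9: at (8,7) — EXIT via bottom edge, pos 7

Answer: bottom 7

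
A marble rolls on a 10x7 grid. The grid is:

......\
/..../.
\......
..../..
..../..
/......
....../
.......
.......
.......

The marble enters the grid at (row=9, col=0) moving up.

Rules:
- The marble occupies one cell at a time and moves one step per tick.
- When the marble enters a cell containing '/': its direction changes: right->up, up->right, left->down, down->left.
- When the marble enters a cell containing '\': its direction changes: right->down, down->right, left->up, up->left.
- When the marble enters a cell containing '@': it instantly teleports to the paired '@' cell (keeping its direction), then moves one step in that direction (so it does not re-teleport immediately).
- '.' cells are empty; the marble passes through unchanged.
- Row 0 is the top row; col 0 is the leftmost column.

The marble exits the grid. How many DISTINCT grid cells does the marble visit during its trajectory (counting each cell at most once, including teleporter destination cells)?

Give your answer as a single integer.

Answer: 11

Derivation:
Step 1: enter (9,0), '.' pass, move up to (8,0)
Step 2: enter (8,0), '.' pass, move up to (7,0)
Step 3: enter (7,0), '.' pass, move up to (6,0)
Step 4: enter (6,0), '.' pass, move up to (5,0)
Step 5: enter (5,0), '/' deflects up->right, move right to (5,1)
Step 6: enter (5,1), '.' pass, move right to (5,2)
Step 7: enter (5,2), '.' pass, move right to (5,3)
Step 8: enter (5,3), '.' pass, move right to (5,4)
Step 9: enter (5,4), '.' pass, move right to (5,5)
Step 10: enter (5,5), '.' pass, move right to (5,6)
Step 11: enter (5,6), '.' pass, move right to (5,7)
Step 12: at (5,7) — EXIT via right edge, pos 5
Distinct cells visited: 11 (path length 11)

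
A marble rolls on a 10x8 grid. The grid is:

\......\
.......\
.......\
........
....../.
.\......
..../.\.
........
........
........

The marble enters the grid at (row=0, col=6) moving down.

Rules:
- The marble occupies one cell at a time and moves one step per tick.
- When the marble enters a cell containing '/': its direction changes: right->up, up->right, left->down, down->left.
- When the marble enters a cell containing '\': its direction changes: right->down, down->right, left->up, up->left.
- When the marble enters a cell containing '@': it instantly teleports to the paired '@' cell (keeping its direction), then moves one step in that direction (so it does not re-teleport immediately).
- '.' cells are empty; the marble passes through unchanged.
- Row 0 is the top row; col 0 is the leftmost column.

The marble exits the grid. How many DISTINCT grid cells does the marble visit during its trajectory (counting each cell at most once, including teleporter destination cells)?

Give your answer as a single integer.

Answer: 11

Derivation:
Step 1: enter (0,6), '.' pass, move down to (1,6)
Step 2: enter (1,6), '.' pass, move down to (2,6)
Step 3: enter (2,6), '.' pass, move down to (3,6)
Step 4: enter (3,6), '.' pass, move down to (4,6)
Step 5: enter (4,6), '/' deflects down->left, move left to (4,5)
Step 6: enter (4,5), '.' pass, move left to (4,4)
Step 7: enter (4,4), '.' pass, move left to (4,3)
Step 8: enter (4,3), '.' pass, move left to (4,2)
Step 9: enter (4,2), '.' pass, move left to (4,1)
Step 10: enter (4,1), '.' pass, move left to (4,0)
Step 11: enter (4,0), '.' pass, move left to (4,-1)
Step 12: at (4,-1) — EXIT via left edge, pos 4
Distinct cells visited: 11 (path length 11)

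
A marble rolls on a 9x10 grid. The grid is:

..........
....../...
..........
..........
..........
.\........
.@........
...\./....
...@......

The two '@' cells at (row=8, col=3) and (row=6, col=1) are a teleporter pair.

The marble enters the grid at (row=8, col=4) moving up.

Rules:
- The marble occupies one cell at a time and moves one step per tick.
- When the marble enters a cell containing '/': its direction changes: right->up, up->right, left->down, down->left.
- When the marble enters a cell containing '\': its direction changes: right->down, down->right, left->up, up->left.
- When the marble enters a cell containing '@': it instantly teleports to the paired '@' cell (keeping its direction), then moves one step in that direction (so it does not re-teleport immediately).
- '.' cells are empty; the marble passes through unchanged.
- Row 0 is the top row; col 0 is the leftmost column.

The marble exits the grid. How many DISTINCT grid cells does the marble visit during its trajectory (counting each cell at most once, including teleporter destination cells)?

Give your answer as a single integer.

Step 1: enter (8,4), '.' pass, move up to (7,4)
Step 2: enter (7,4), '.' pass, move up to (6,4)
Step 3: enter (6,4), '.' pass, move up to (5,4)
Step 4: enter (5,4), '.' pass, move up to (4,4)
Step 5: enter (4,4), '.' pass, move up to (3,4)
Step 6: enter (3,4), '.' pass, move up to (2,4)
Step 7: enter (2,4), '.' pass, move up to (1,4)
Step 8: enter (1,4), '.' pass, move up to (0,4)
Step 9: enter (0,4), '.' pass, move up to (-1,4)
Step 10: at (-1,4) — EXIT via top edge, pos 4
Distinct cells visited: 9 (path length 9)

Answer: 9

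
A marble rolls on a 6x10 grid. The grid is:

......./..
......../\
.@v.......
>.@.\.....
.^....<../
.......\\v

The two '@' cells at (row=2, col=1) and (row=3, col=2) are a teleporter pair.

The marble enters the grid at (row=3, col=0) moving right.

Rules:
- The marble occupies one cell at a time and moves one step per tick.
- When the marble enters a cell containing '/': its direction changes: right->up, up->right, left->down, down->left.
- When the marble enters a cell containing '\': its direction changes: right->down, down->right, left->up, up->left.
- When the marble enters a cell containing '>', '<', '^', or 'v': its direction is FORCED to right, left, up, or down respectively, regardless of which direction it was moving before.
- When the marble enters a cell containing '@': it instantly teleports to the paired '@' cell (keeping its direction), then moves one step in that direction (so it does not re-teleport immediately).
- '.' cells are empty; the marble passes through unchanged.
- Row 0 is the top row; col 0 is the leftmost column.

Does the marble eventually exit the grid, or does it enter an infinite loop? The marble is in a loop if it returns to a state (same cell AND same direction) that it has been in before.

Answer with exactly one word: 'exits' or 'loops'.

Answer: loops

Derivation:
Step 1: enter (3,0), '>' forces right->right, move right to (3,1)
Step 2: enter (3,1), '.' pass, move right to (3,2)
Step 3: enter (3,2), '@' teleport (3,2)->(2,1), also enter (2,1), move right to (2,2)
Step 4: enter (2,2), 'v' forces right->down, move down to (3,2)
Step 5: enter (3,2), '@' teleport (3,2)->(2,1), also enter (2,1), move down to (3,1)
Step 6: enter (3,1), '.' pass, move down to (4,1)
Step 7: enter (4,1), '^' forces down->up, move up to (3,1)
Step 8: enter (3,1), '.' pass, move up to (2,1)
Step 9: enter (2,1), '@' teleport (2,1)->(3,2), also enter (3,2), move up to (2,2)
Step 10: enter (2,2), 'v' forces up->down, move down to (3,2)
Step 11: at (3,2) dir=down — LOOP DETECTED (seen before)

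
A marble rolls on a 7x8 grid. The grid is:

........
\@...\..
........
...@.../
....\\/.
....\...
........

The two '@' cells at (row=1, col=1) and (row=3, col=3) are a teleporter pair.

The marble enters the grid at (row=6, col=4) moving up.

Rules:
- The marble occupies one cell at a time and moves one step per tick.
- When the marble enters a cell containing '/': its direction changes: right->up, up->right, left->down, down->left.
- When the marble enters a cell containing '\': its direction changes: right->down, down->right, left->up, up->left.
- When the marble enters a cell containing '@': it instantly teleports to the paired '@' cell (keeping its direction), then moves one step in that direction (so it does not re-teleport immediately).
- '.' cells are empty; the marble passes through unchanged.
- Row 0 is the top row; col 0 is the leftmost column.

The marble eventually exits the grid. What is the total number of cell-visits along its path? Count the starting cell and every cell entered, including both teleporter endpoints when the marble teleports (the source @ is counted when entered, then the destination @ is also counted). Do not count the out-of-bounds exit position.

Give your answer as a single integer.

Step 1: enter (6,4), '.' pass, move up to (5,4)
Step 2: enter (5,4), '\' deflects up->left, move left to (5,3)
Step 3: enter (5,3), '.' pass, move left to (5,2)
Step 4: enter (5,2), '.' pass, move left to (5,1)
Step 5: enter (5,1), '.' pass, move left to (5,0)
Step 6: enter (5,0), '.' pass, move left to (5,-1)
Step 7: at (5,-1) — EXIT via left edge, pos 5
Path length (cell visits): 6

Answer: 6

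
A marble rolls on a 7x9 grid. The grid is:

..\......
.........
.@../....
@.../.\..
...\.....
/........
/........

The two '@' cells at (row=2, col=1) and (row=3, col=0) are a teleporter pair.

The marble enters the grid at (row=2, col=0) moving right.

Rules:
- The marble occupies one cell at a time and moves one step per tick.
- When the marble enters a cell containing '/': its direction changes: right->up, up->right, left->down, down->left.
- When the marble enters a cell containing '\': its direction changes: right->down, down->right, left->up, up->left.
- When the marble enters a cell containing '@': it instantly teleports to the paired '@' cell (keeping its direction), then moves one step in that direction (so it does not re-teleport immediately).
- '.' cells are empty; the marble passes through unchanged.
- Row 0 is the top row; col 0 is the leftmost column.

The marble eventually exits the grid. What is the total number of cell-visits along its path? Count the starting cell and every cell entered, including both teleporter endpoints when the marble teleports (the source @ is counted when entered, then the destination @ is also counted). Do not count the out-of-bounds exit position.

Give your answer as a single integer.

Step 1: enter (2,0), '.' pass, move right to (2,1)
Step 2: enter (2,1), '@' teleport (2,1)->(3,0), also enter (3,0), move right to (3,1)
Step 3: enter (3,1), '.' pass, move right to (3,2)
Step 4: enter (3,2), '.' pass, move right to (3,3)
Step 5: enter (3,3), '.' pass, move right to (3,4)
Step 6: enter (3,4), '/' deflects right->up, move up to (2,4)
Step 7: enter (2,4), '/' deflects up->right, move right to (2,5)
Step 8: enter (2,5), '.' pass, move right to (2,6)
Step 9: enter (2,6), '.' pass, move right to (2,7)
Step 10: enter (2,7), '.' pass, move right to (2,8)
Step 11: enter (2,8), '.' pass, move right to (2,9)
Step 12: at (2,9) — EXIT via right edge, pos 2
Path length (cell visits): 12

Answer: 12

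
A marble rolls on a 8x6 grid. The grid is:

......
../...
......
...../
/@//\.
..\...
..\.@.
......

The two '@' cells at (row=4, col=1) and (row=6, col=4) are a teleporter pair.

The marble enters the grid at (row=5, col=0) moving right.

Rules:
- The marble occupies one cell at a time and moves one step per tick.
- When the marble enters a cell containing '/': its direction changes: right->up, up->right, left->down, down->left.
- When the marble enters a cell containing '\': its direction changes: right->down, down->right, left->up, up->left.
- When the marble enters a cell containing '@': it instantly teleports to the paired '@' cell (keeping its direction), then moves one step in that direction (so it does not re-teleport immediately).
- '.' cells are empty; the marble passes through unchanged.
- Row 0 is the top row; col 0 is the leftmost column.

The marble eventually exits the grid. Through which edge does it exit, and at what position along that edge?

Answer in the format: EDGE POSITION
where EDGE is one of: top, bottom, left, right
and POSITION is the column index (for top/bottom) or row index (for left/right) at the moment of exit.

Answer: right 1

Derivation:
Step 1: enter (5,0), '.' pass, move right to (5,1)
Step 2: enter (5,1), '.' pass, move right to (5,2)
Step 3: enter (5,2), '\' deflects right->down, move down to (6,2)
Step 4: enter (6,2), '\' deflects down->right, move right to (6,3)
Step 5: enter (6,3), '.' pass, move right to (6,4)
Step 6: enter (6,4), '@' teleport (6,4)->(4,1), also enter (4,1), move right to (4,2)
Step 7: enter (4,2), '/' deflects right->up, move up to (3,2)
Step 8: enter (3,2), '.' pass, move up to (2,2)
Step 9: enter (2,2), '.' pass, move up to (1,2)
Step 10: enter (1,2), '/' deflects up->right, move right to (1,3)
Step 11: enter (1,3), '.' pass, move right to (1,4)
Step 12: enter (1,4), '.' pass, move right to (1,5)
Step 13: enter (1,5), '.' pass, move right to (1,6)
Step 14: at (1,6) — EXIT via right edge, pos 1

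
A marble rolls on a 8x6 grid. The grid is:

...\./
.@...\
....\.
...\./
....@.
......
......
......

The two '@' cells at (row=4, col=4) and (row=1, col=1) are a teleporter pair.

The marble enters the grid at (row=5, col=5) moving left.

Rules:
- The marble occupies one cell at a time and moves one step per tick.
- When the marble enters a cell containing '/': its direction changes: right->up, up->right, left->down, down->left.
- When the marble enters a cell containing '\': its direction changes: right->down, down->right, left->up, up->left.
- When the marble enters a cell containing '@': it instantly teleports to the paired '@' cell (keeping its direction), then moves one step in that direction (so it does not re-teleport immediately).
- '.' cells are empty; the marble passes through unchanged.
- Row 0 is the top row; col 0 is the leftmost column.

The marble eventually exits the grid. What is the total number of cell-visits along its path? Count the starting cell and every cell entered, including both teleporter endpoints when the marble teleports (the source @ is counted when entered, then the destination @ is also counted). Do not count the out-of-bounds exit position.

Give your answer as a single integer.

Step 1: enter (5,5), '.' pass, move left to (5,4)
Step 2: enter (5,4), '.' pass, move left to (5,3)
Step 3: enter (5,3), '.' pass, move left to (5,2)
Step 4: enter (5,2), '.' pass, move left to (5,1)
Step 5: enter (5,1), '.' pass, move left to (5,0)
Step 6: enter (5,0), '.' pass, move left to (5,-1)
Step 7: at (5,-1) — EXIT via left edge, pos 5
Path length (cell visits): 6

Answer: 6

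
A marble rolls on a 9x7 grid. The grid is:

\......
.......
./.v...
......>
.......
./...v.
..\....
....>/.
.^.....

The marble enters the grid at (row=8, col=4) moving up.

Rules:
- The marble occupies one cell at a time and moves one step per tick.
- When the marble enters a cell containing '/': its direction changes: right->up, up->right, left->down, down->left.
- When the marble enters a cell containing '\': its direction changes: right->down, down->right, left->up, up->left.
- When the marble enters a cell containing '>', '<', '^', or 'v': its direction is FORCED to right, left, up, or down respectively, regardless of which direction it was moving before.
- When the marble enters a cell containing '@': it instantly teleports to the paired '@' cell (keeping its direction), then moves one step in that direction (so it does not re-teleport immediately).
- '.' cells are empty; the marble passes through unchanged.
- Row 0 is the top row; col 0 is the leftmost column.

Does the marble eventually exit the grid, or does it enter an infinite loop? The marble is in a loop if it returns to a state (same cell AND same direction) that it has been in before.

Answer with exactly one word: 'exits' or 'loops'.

Answer: loops

Derivation:
Step 1: enter (8,4), '.' pass, move up to (7,4)
Step 2: enter (7,4), '>' forces up->right, move right to (7,5)
Step 3: enter (7,5), '/' deflects right->up, move up to (6,5)
Step 4: enter (6,5), '.' pass, move up to (5,5)
Step 5: enter (5,5), 'v' forces up->down, move down to (6,5)
Step 6: enter (6,5), '.' pass, move down to (7,5)
Step 7: enter (7,5), '/' deflects down->left, move left to (7,4)
Step 8: enter (7,4), '>' forces left->right, move right to (7,5)
Step 9: at (7,5) dir=right — LOOP DETECTED (seen before)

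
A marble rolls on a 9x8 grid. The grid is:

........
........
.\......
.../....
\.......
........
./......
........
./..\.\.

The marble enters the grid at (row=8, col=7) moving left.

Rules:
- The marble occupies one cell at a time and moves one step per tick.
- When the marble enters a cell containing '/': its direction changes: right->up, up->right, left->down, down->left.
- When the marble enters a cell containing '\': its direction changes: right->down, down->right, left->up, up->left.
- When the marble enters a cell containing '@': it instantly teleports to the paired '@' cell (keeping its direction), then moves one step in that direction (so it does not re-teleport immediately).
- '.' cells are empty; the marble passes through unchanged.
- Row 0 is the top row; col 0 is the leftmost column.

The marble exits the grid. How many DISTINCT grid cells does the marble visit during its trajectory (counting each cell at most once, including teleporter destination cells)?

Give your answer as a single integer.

Step 1: enter (8,7), '.' pass, move left to (8,6)
Step 2: enter (8,6), '\' deflects left->up, move up to (7,6)
Step 3: enter (7,6), '.' pass, move up to (6,6)
Step 4: enter (6,6), '.' pass, move up to (5,6)
Step 5: enter (5,6), '.' pass, move up to (4,6)
Step 6: enter (4,6), '.' pass, move up to (3,6)
Step 7: enter (3,6), '.' pass, move up to (2,6)
Step 8: enter (2,6), '.' pass, move up to (1,6)
Step 9: enter (1,6), '.' pass, move up to (0,6)
Step 10: enter (0,6), '.' pass, move up to (-1,6)
Step 11: at (-1,6) — EXIT via top edge, pos 6
Distinct cells visited: 10 (path length 10)

Answer: 10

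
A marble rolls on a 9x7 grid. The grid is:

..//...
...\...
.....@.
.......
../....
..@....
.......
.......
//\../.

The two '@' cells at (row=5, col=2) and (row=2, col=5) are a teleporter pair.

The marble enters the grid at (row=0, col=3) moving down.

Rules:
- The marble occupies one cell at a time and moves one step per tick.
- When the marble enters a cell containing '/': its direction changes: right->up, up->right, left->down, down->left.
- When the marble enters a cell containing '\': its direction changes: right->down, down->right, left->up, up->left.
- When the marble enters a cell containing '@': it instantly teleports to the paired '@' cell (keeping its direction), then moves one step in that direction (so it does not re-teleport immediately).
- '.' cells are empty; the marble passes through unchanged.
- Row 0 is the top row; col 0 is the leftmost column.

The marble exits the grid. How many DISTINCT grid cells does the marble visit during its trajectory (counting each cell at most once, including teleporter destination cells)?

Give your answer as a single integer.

Step 1: enter (0,3), '/' deflects down->left, move left to (0,2)
Step 2: enter (0,2), '/' deflects left->down, move down to (1,2)
Step 3: enter (1,2), '.' pass, move down to (2,2)
Step 4: enter (2,2), '.' pass, move down to (3,2)
Step 5: enter (3,2), '.' pass, move down to (4,2)
Step 6: enter (4,2), '/' deflects down->left, move left to (4,1)
Step 7: enter (4,1), '.' pass, move left to (4,0)
Step 8: enter (4,0), '.' pass, move left to (4,-1)
Step 9: at (4,-1) — EXIT via left edge, pos 4
Distinct cells visited: 8 (path length 8)

Answer: 8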